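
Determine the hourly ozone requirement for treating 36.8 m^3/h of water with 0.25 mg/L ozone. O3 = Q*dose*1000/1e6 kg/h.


O3 demand (mg/h) = Q * dose * 1000 = 36.8 * 0.25 * 1000 = 9200 mg/h
Convert mg to kg: 9200 / 1e6 = 0.0092 kg/h

0.0092 kg/h


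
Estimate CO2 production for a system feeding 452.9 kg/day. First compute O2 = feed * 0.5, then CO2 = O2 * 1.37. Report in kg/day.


O2 = 452.9 * 0.5 = 226.45
CO2 = 226.45 * 1.37 = 310.2365

310.2365 kg/day


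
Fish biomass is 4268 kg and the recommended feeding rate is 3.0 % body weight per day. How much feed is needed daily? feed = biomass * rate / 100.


Feeding rate fraction = 3.0% / 100 = 0.03
Daily feed = 4268 kg * 0.03 = 128.04 kg/day

128.04 kg/day


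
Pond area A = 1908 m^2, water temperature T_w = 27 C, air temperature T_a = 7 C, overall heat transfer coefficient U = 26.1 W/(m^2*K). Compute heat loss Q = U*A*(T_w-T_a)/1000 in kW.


Temperature difference dT = 27 - 7 = 20 K
Heat loss (W) = U * A * dT = 26.1 * 1908 * 20 = 995976 W
Convert to kW: 995976 / 1000 = 995.976 kW

995.976 kW


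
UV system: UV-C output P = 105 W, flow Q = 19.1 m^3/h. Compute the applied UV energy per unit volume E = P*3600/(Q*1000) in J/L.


Energy delivered per hour = 105 W * 3600 s = 378000 J/h
Volume treated per hour = 19.1 m^3/h * 1000 = 19100 L/h
dose = 378000 / 19100 = 19.7906 J/L

19.7906 J/L


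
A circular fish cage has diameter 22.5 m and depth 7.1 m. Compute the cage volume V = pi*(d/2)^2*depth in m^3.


r = d/2 = 22.5/2 = 11.25 m
Base area = pi*r^2 = pi*11.25^2 = 397.60782 m^2
Volume = 397.60782 * 7.1 = 2823.02 m^3

2823.02 m^3


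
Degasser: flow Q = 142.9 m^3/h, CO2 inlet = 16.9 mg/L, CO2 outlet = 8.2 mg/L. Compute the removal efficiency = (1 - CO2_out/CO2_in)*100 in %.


CO2_out / CO2_in = 8.2 / 16.9 = 0.4852071
Fraction remaining = 0.4852071
efficiency = (1 - 0.4852071) * 100 = 51.4793 %

51.4793 %


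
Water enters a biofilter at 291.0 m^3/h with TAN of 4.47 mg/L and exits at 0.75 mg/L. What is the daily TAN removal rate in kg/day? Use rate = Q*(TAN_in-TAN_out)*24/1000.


Concentration drop: TAN_in - TAN_out = 4.47 - 0.75 = 3.72 mg/L
Hourly TAN removed = Q * dTAN = 291.0 m^3/h * 3.72 mg/L = 1082.52 g/h  (m^3/h * mg/L = g/h)
Daily TAN removed = 1082.52 * 24 = 25980.48 g/day
Convert to kg/day: 25980.48 / 1000 = 25.98048 kg/day

25.98048 kg/day


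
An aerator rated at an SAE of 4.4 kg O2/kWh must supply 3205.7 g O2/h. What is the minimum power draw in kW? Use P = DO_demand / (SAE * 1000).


SAE in g O2/kWh = 4.4 * 1000 = 4400 g/kWh
P = DO_demand / SAE_g = 3205.7 / 4400 = 0.728568 kW

0.728568 kW


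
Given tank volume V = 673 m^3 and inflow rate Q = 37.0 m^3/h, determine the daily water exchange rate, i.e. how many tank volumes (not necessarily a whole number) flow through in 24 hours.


Daily flow volume = 37.0 m^3/h * 24 h = 888 m^3/day
Exchanges = daily flow / tank volume = 888 / 673 = 1.31947 exchanges/day

1.31947 exchanges/day


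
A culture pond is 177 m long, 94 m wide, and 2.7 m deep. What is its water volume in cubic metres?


Base area = L * W = 177 * 94 = 16638 m^2
Volume = area * depth = 16638 * 2.7 = 44922.6 m^3

44922.6 m^3


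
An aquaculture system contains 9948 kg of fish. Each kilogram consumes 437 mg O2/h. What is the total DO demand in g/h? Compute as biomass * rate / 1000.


Total O2 consumption (mg/h) = 9948 kg * 437 mg/(kg*h) = 4347276 mg/h
Convert to g/h: 4347276 / 1000 = 4347.276 g/h

4347.276 g/h


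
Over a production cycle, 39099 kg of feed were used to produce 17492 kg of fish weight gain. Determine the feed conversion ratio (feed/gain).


FCR = feed consumed / weight gained
FCR = 39099 kg / 17492 kg = 2.23525

2.23525


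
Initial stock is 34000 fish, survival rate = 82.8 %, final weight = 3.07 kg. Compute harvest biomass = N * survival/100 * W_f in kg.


Survivors = 34000 * 82.8/100 = 28152 fish
Harvest biomass = survivors * W_f = 28152 * 3.07 = 86426.64 kg

86426.64 kg


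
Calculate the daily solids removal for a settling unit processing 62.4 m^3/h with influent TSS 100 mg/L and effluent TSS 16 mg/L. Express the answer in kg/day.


Concentration drop: TSS_in - TSS_out = 100 - 16 = 84 mg/L
Hourly solids removed = Q * dTSS = 62.4 m^3/h * 84 mg/L = 5241.6 g/h  (m^3/h * mg/L = g/h)
Daily solids removed = 5241.6 * 24 = 125798.4 g/day
Convert g to kg: 125798.4 / 1000 = 125.7984 kg/day

125.7984 kg/day


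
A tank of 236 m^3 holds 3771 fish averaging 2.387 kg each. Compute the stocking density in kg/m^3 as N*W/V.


Total biomass = 3771 fish * 2.387 kg = 9001.377 kg
Density = total biomass / volume = 9001.377 / 236 = 38.1414 kg/m^3

38.1414 kg/m^3


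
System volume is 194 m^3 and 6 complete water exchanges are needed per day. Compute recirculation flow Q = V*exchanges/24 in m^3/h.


Daily recirculation volume = 194 m^3 * 6 = 1164 m^3/day
Flow rate Q = daily volume / 24 h = 1164 / 24 = 48.5 m^3/h

48.5 m^3/h


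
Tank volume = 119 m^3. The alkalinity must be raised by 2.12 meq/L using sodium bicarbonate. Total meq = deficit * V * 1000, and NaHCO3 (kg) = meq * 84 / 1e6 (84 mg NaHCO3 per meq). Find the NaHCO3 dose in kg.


Tank volume in L = 119 m^3 * 1000 = 119000 L
Total meq required = 2.12 meq/L * 119000 L = 252280 meq
NaHCO3 mass = 252280 meq * 84 mg/meq / 1e6 = 21.1915 kg

21.1915 kg


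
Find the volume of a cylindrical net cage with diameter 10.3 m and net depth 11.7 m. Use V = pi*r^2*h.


r = d/2 = 10.3/2 = 5.15 m
Base area = pi*r^2 = pi*5.15^2 = 83.322891 m^2
Volume = 83.322891 * 11.7 = 974.878 m^3

974.878 m^3


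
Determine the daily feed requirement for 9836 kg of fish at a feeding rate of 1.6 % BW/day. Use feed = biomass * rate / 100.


Feeding rate fraction = 1.6% / 100 = 0.016
Daily feed = 9836 kg * 0.016 = 157.376 kg/day

157.376 kg/day


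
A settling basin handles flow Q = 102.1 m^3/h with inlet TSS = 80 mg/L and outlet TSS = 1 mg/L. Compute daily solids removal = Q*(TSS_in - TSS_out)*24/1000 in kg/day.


Concentration drop: TSS_in - TSS_out = 80 - 1 = 79 mg/L
Hourly solids removed = Q * dTSS = 102.1 m^3/h * 79 mg/L = 8065.9 g/h  (m^3/h * mg/L = g/h)
Daily solids removed = 8065.9 * 24 = 193581.6 g/day
Convert g to kg: 193581.6 / 1000 = 193.5816 kg/day

193.5816 kg/day


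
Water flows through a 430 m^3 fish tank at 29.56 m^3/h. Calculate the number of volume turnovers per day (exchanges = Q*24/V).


Daily flow volume = 29.56 m^3/h * 24 h = 709.44 m^3/day
Exchanges = daily flow / tank volume = 709.44 / 430 = 1.64986 exchanges/day

1.64986 exchanges/day


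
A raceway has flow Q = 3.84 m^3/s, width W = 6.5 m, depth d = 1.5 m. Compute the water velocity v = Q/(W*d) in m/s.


Cross-sectional area = W * d = 6.5 * 1.5 = 9.75 m^2
Velocity = Q / A = 3.84 / 9.75 = 0.393846 m/s

0.393846 m/s


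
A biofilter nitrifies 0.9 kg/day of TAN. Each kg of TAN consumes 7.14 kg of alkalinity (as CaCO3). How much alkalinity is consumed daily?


Alkalinity factor: 7.14 kg CaCO3 consumed per kg TAN nitrified
alk = 0.9 kg TAN * 7.14 = 6.426 kg CaCO3/day

6.426 kg CaCO3/day


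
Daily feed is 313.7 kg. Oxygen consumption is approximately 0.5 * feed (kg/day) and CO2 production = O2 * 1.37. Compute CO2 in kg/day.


O2 = 313.7 * 0.5 = 156.85
CO2 = 156.85 * 1.37 = 214.8845

214.8845 kg/day


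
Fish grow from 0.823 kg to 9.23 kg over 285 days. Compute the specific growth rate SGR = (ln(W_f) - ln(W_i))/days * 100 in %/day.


ln(W_f) = ln(9.23) = 2.222459
ln(W_i) = ln(0.823) = -0.19479908
ln(W_f) - ln(W_i) = 2.222459 - -0.19479908 = 2.4172581
SGR = 2.4172581 / 285 * 100 = 0.848161 %/day

0.848161 %/day


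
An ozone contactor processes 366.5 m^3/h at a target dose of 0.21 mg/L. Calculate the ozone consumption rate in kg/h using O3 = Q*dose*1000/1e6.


O3 demand (mg/h) = Q * dose * 1000 = 366.5 * 0.21 * 1000 = 76965 mg/h
Convert mg to kg: 76965 / 1e6 = 0.076965 kg/h

0.076965 kg/h


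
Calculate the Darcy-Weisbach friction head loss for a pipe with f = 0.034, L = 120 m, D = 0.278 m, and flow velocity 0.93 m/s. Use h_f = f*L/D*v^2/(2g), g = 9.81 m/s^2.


v^2 = 0.93^2 = 0.8649 m^2/s^2
L/D = 120/0.278 = 431.65468
h_f = f*(L/D)*v^2/(2g) = 0.034 * 431.65468 * 0.8649 / 19.62 = 0.646967 m

0.646967 m


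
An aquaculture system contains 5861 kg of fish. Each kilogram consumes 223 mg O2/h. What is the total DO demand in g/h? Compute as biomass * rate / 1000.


Total O2 consumption (mg/h) = 5861 kg * 223 mg/(kg*h) = 1307003 mg/h
Convert to g/h: 1307003 / 1000 = 1307.003 g/h

1307.003 g/h


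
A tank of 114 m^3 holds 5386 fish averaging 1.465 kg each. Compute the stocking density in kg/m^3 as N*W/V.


Total biomass = 5386 fish * 1.465 kg = 7890.49 kg
Density = total biomass / volume = 7890.49 / 114 = 69.2148 kg/m^3

69.2148 kg/m^3


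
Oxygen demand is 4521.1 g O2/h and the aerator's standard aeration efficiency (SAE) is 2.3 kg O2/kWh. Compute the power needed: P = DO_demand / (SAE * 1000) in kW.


SAE in g O2/kWh = 2.3 * 1000 = 2300 g/kWh
P = DO_demand / SAE_g = 4521.1 / 2300 = 1.9657 kW

1.9657 kW


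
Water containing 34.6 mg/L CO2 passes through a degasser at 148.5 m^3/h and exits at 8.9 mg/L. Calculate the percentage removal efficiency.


CO2_out / CO2_in = 8.9 / 34.6 = 0.25722543
Fraction remaining = 0.25722543
efficiency = (1 - 0.25722543) * 100 = 74.2775 %

74.2775 %


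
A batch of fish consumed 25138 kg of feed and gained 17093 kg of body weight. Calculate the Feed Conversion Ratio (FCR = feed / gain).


FCR = feed consumed / weight gained
FCR = 25138 kg / 17093 kg = 1.47066

1.47066


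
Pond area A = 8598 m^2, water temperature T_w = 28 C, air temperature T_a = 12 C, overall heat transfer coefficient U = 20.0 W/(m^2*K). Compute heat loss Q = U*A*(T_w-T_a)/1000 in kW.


Temperature difference dT = 28 - 12 = 16 K
Heat loss (W) = U * A * dT = 20.0 * 8598 * 16 = 2751360 W
Convert to kW: 2751360 / 1000 = 2751.36 kW

2751.36 kW


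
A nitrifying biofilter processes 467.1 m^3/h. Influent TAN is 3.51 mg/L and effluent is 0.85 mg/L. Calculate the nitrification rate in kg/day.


Concentration drop: TAN_in - TAN_out = 3.51 - 0.85 = 2.66 mg/L
Hourly TAN removed = Q * dTAN = 467.1 m^3/h * 2.66 mg/L = 1242.486 g/h  (m^3/h * mg/L = g/h)
Daily TAN removed = 1242.486 * 24 = 29819.664 g/day
Convert to kg/day: 29819.664 / 1000 = 29.819664 kg/day

29.819664 kg/day


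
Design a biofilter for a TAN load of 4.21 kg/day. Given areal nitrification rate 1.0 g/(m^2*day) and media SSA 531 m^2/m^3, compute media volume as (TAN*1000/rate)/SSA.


A = 4.21*1000 / 1.0 = 4210 m^2
V = 4210 / 531 = 7.92844

7.92844 m^3


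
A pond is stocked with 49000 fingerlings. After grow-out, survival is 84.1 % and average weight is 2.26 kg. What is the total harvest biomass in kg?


Survivors = 49000 * 84.1/100 = 41209 fish
Harvest biomass = survivors * W_f = 41209 * 2.26 = 93132.34 kg

93132.34 kg


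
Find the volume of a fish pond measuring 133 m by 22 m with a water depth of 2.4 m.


Base area = L * W = 133 * 22 = 2926 m^2
Volume = area * depth = 2926 * 2.4 = 7022.4 m^3

7022.4 m^3


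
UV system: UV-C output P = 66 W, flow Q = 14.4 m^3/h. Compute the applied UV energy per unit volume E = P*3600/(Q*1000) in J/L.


Energy delivered per hour = 66 W * 3600 s = 237600 J/h
Volume treated per hour = 14.4 m^3/h * 1000 = 14400 L/h
dose = 237600 / 14400 = 16.5 J/L

16.5 J/L


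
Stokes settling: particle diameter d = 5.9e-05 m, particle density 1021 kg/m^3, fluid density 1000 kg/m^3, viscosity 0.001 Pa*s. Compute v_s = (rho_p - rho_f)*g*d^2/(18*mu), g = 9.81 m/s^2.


Density difference: rho_p - rho_f = 1021 - 1000 = 21 kg/m^3
d^2 = (5.9e-05)^2 = 3.481e-09 m^2
Numerator = (rho_p - rho_f) * g * d^2 = 21 * 9.81 * 3.481e-09 = 7.1712081e-07
Denominator = 18 * mu = 18 * 0.001 = 0.018
v_s = 7.1712081e-07 / 0.018 = 3.984e-05 m/s
Check: Re = rho_f * v_s * d / mu = 1000 * 3.984e-05 * 5.9e-05 / 0.001 = 0.00235 < 1, so Stokes' law applies.

3.984e-05 m/s


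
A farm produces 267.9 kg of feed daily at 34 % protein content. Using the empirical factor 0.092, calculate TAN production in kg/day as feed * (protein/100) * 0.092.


Protein in feed = 267.9 * 34/100 = 91.086 kg/day
TAN = protein * 0.092 = 91.086 * 0.092 = 8.379912 kg/day

8.379912 kg/day


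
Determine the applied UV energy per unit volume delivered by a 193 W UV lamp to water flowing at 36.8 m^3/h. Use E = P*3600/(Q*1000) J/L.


Energy delivered per hour = 193 W * 3600 s = 694800 J/h
Volume treated per hour = 36.8 m^3/h * 1000 = 36800 L/h
dose = 694800 / 36800 = 18.8804 J/L

18.8804 J/L


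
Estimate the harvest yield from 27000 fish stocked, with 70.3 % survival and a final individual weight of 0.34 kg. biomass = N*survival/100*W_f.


Survivors = 27000 * 70.3/100 = 18981 fish
Harvest biomass = survivors * W_f = 18981 * 0.34 = 6453.54 kg

6453.54 kg


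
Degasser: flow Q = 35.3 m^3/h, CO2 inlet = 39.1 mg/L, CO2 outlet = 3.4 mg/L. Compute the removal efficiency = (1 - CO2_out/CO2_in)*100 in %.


CO2_out / CO2_in = 3.4 / 39.1 = 0.086956522
Fraction remaining = 0.086956522
efficiency = (1 - 0.086956522) * 100 = 91.3043 %

91.3043 %


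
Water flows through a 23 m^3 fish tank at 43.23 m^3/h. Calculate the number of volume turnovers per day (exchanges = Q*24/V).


Daily flow volume = 43.23 m^3/h * 24 h = 1037.52 m^3/day
Exchanges = daily flow / tank volume = 1037.52 / 23 = 45.1096 exchanges/day

45.1096 exchanges/day


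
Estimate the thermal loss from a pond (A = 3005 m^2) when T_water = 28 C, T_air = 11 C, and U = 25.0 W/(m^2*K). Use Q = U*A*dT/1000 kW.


Temperature difference dT = 28 - 11 = 17 K
Heat loss (W) = U * A * dT = 25.0 * 3005 * 17 = 1277125 W
Convert to kW: 1277125 / 1000 = 1277.125 kW

1277.125 kW


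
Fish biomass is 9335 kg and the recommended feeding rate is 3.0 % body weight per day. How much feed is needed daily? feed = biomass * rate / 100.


Feeding rate fraction = 3.0% / 100 = 0.03
Daily feed = 9335 kg * 0.03 = 280.05 kg/day

280.05 kg/day


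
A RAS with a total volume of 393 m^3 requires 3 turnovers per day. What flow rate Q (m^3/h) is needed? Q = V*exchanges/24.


Daily recirculation volume = 393 m^3 * 3 = 1179 m^3/day
Flow rate Q = daily volume / 24 h = 1179 / 24 = 49.125 m^3/h

49.125 m^3/h


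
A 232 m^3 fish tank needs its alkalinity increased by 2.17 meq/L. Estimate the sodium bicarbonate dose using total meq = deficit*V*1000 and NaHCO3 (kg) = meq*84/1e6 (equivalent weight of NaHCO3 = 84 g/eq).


Tank volume in L = 232 m^3 * 1000 = 232000 L
Total meq required = 2.17 meq/L * 232000 L = 503440 meq
NaHCO3 mass = 503440 meq * 84 mg/meq / 1e6 = 42.289 kg

42.289 kg


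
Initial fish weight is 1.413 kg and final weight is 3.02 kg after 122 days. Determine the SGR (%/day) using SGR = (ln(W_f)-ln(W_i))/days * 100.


ln(W_f) = ln(3.02) = 1.1052568
ln(W_i) = ln(1.413) = 0.3457151
ln(W_f) - ln(W_i) = 1.1052568 - 0.3457151 = 0.7595417
SGR = 0.7595417 / 122 * 100 = 0.622575 %/day

0.622575 %/day


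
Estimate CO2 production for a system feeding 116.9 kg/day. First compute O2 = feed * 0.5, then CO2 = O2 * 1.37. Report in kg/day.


O2 = 116.9 * 0.5 = 58.45
CO2 = 58.45 * 1.37 = 80.0765

80.0765 kg/day


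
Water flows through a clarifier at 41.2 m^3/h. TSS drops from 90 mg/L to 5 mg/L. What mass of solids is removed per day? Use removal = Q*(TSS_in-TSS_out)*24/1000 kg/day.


Concentration drop: TSS_in - TSS_out = 90 - 5 = 85 mg/L
Hourly solids removed = Q * dTSS = 41.2 m^3/h * 85 mg/L = 3502 g/h  (m^3/h * mg/L = g/h)
Daily solids removed = 3502 * 24 = 84048 g/day
Convert g to kg: 84048 / 1000 = 84.048 kg/day

84.048 kg/day


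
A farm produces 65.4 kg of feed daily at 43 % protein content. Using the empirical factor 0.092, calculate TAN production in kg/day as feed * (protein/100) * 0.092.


Protein in feed = 65.4 * 43/100 = 28.122 kg/day
TAN = protein * 0.092 = 28.122 * 0.092 = 2.587224 kg/day

2.587224 kg/day


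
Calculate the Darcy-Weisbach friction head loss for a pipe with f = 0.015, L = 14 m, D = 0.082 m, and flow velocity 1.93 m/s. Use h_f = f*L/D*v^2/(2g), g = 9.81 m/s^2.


v^2 = 1.93^2 = 3.7249 m^2/s^2
L/D = 14/0.082 = 170.73171
h_f = f*(L/D)*v^2/(2g) = 0.015 * 170.73171 * 3.7249 / 19.62 = 0.486207 m

0.486207 m


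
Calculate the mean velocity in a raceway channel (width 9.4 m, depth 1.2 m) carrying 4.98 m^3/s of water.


Cross-sectional area = W * d = 9.4 * 1.2 = 11.28 m^2
Velocity = Q / A = 4.98 / 11.28 = 0.441489 m/s

0.441489 m/s


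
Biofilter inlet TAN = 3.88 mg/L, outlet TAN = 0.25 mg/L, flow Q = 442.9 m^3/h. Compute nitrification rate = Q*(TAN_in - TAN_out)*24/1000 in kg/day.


Concentration drop: TAN_in - TAN_out = 3.88 - 0.25 = 3.63 mg/L
Hourly TAN removed = Q * dTAN = 442.9 m^3/h * 3.63 mg/L = 1607.727 g/h  (m^3/h * mg/L = g/h)
Daily TAN removed = 1607.727 * 24 = 38585.448 g/day
Convert to kg/day: 38585.448 / 1000 = 38.585448 kg/day

38.585448 kg/day


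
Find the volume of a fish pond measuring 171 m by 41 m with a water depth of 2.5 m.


Base area = L * W = 171 * 41 = 7011 m^2
Volume = area * depth = 7011 * 2.5 = 17527.5 m^3

17527.5 m^3


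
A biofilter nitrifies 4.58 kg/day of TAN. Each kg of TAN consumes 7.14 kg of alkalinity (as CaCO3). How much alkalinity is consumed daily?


Alkalinity factor: 7.14 kg CaCO3 consumed per kg TAN nitrified
alk = 4.58 kg TAN * 7.14 = 32.7012 kg CaCO3/day

32.7012 kg CaCO3/day


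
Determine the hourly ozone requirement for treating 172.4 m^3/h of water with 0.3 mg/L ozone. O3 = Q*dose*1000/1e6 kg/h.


O3 demand (mg/h) = Q * dose * 1000 = 172.4 * 0.3 * 1000 = 51720 mg/h
Convert mg to kg: 51720 / 1e6 = 0.05172 kg/h

0.05172 kg/h


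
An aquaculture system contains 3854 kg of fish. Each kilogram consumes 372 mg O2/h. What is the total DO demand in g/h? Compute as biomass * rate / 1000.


Total O2 consumption (mg/h) = 3854 kg * 372 mg/(kg*h) = 1433688 mg/h
Convert to g/h: 1433688 / 1000 = 1433.688 g/h

1433.688 g/h


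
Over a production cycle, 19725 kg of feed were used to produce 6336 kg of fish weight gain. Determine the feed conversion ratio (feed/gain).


FCR = feed consumed / weight gained
FCR = 19725 kg / 6336 kg = 3.11316

3.11316


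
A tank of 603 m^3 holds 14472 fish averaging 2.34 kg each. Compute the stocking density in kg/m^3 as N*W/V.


Total biomass = 14472 fish * 2.34 kg = 33864.48 kg
Density = total biomass / volume = 33864.48 / 603 = 56.16 kg/m^3

56.16 kg/m^3


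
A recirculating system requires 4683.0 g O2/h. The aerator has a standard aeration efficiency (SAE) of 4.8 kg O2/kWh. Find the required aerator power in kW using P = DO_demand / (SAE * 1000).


SAE in g O2/kWh = 4.8 * 1000 = 4800 g/kWh
P = DO_demand / SAE_g = 4683.0 / 4800 = 0.975625 kW

0.975625 kW


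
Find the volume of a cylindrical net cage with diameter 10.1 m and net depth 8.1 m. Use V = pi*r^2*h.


r = d/2 = 10.1/2 = 5.05 m
Base area = pi*r^2 = pi*5.05^2 = 80.118467 m^2
Volume = 80.118467 * 8.1 = 648.96 m^3

648.96 m^3


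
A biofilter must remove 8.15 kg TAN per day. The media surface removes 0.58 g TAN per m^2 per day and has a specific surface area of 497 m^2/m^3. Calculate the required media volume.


A = 8.15*1000 / 0.58 = 14051.724 m^2
V = 14051.724 / 497 = 28.2731

28.2731 m^3


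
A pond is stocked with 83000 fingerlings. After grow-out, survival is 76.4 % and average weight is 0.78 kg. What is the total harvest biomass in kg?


Survivors = 83000 * 76.4/100 = 63412 fish
Harvest biomass = survivors * W_f = 63412 * 0.78 = 49461.36 kg

49461.36 kg


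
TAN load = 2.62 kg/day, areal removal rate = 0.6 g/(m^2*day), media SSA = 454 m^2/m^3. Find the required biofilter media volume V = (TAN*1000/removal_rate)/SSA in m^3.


A = 2.62*1000 / 0.6 = 4366.6667 m^2
V = 4366.6667 / 454 = 9.61821

9.61821 m^3


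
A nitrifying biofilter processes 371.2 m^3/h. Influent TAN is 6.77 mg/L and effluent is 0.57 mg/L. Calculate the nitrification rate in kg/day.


Concentration drop: TAN_in - TAN_out = 6.77 - 0.57 = 6.2 mg/L
Hourly TAN removed = Q * dTAN = 371.2 m^3/h * 6.2 mg/L = 2301.44 g/h  (m^3/h * mg/L = g/h)
Daily TAN removed = 2301.44 * 24 = 55234.56 g/day
Convert to kg/day: 55234.56 / 1000 = 55.23456 kg/day

55.23456 kg/day


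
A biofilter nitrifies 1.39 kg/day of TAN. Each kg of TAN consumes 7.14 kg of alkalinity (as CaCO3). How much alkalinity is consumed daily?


Alkalinity factor: 7.14 kg CaCO3 consumed per kg TAN nitrified
alk = 1.39 kg TAN * 7.14 = 9.9246 kg CaCO3/day

9.9246 kg CaCO3/day


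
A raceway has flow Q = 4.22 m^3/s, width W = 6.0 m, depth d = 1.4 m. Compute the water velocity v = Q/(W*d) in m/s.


Cross-sectional area = W * d = 6.0 * 1.4 = 8.4 m^2
Velocity = Q / A = 4.22 / 8.4 = 0.502381 m/s

0.502381 m/s


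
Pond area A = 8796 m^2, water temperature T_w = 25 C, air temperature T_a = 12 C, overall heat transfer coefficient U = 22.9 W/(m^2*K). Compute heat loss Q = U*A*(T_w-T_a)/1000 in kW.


Temperature difference dT = 25 - 12 = 13 K
Heat loss (W) = U * A * dT = 22.9 * 8796 * 13 = 2618569.2 W
Convert to kW: 2618569.2 / 1000 = 2618.5692 kW

2618.5692 kW


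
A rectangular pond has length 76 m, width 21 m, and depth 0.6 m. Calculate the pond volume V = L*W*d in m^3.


Base area = L * W = 76 * 21 = 1596 m^2
Volume = area * depth = 1596 * 0.6 = 957.6 m^3

957.6 m^3


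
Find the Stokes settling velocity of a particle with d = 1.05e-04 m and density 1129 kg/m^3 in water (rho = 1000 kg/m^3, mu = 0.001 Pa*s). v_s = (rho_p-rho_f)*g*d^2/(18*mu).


Density difference: rho_p - rho_f = 1129 - 1000 = 129 kg/m^3
d^2 = (1.05e-04)^2 = 1.1025e-08 m^2
Numerator = (rho_p - rho_f) * g * d^2 = 129 * 9.81 * 1.1025e-08 = 1.3952027e-05
Denominator = 18 * mu = 18 * 0.001 = 0.018
v_s = 1.3952027e-05 / 0.018 = 7.75113e-04 m/s
Check: Re = rho_f * v_s * d / mu = 1000 * 7.75113e-04 * 1.05e-04 / 0.001 = 0.0814 < 1, so Stokes' law applies.

7.75113e-04 m/s


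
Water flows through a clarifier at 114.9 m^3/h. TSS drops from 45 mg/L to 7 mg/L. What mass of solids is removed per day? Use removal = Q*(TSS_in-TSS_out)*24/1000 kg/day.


Concentration drop: TSS_in - TSS_out = 45 - 7 = 38 mg/L
Hourly solids removed = Q * dTSS = 114.9 m^3/h * 38 mg/L = 4366.2 g/h  (m^3/h * mg/L = g/h)
Daily solids removed = 4366.2 * 24 = 104788.8 g/day
Convert g to kg: 104788.8 / 1000 = 104.7888 kg/day

104.7888 kg/day


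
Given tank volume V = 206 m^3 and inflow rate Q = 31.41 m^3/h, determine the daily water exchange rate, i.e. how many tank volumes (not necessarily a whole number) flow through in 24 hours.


Daily flow volume = 31.41 m^3/h * 24 h = 753.84 m^3/day
Exchanges = daily flow / tank volume = 753.84 / 206 = 3.65942 exchanges/day

3.65942 exchanges/day


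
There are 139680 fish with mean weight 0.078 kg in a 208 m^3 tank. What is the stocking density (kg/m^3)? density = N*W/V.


Total biomass = 139680 fish * 0.078 kg = 10895.04 kg
Density = total biomass / volume = 10895.04 / 208 = 52.38 kg/m^3

52.38 kg/m^3


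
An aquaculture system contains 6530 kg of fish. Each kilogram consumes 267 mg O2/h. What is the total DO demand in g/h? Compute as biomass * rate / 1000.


Total O2 consumption (mg/h) = 6530 kg * 267 mg/(kg*h) = 1743510 mg/h
Convert to g/h: 1743510 / 1000 = 1743.51 g/h

1743.51 g/h


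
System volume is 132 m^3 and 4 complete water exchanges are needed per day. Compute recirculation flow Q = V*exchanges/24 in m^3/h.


Daily recirculation volume = 132 m^3 * 4 = 528 m^3/day
Flow rate Q = daily volume / 24 h = 528 / 24 = 22 m^3/h

22 m^3/h


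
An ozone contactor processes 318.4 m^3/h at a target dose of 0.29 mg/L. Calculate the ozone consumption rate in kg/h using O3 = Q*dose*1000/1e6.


O3 demand (mg/h) = Q * dose * 1000 = 318.4 * 0.29 * 1000 = 92336 mg/h
Convert mg to kg: 92336 / 1e6 = 0.092336 kg/h

0.092336 kg/h


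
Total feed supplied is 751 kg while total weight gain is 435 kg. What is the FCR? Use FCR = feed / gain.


FCR = feed consumed / weight gained
FCR = 751 kg / 435 kg = 1.72644

1.72644


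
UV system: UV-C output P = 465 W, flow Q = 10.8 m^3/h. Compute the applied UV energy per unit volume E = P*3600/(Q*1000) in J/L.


Energy delivered per hour = 465 W * 3600 s = 1674000 J/h
Volume treated per hour = 10.8 m^3/h * 1000 = 10800 L/h
dose = 1674000 / 10800 = 155 J/L

155 J/L


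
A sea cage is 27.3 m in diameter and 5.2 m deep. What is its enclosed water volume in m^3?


r = d/2 = 27.3/2 = 13.65 m
Base area = pi*r^2 = pi*13.65^2 = 585.3494 m^2
Volume = 585.3494 * 5.2 = 3043.82 m^3

3043.82 m^3


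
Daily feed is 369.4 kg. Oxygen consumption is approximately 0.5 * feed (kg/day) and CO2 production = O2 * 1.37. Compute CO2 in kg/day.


O2 = 369.4 * 0.5 = 184.7
CO2 = 184.7 * 1.37 = 253.039

253.039 kg/day


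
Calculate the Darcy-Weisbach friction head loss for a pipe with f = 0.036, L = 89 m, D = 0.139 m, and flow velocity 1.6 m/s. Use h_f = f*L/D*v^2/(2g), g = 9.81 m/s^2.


v^2 = 1.6^2 = 2.56 m^2/s^2
L/D = 89/0.139 = 640.28777
h_f = f*(L/D)*v^2/(2g) = 0.036 * 640.28777 * 2.56 / 19.62 = 3.00759 m

3.00759 m


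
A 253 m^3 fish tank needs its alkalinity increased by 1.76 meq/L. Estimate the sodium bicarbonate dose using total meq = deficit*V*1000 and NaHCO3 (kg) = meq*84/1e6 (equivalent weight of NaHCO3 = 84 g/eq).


Tank volume in L = 253 m^3 * 1000 = 253000 L
Total meq required = 1.76 meq/L * 253000 L = 445280 meq
NaHCO3 mass = 445280 meq * 84 mg/meq / 1e6 = 37.4035 kg

37.4035 kg


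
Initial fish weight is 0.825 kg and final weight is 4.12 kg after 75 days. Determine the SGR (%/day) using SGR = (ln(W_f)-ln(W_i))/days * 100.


ln(W_f) = ln(4.12) = 1.4158532
ln(W_i) = ln(0.825) = -0.19237189
ln(W_f) - ln(W_i) = 1.4158532 - -0.19237189 = 1.6082251
SGR = 1.6082251 / 75 * 100 = 2.1443 %/day

2.1443 %/day


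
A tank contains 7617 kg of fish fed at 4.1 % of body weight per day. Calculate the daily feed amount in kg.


Feeding rate fraction = 4.1% / 100 = 0.041
Daily feed = 7617 kg * 0.041 = 312.297 kg/day

312.297 kg/day


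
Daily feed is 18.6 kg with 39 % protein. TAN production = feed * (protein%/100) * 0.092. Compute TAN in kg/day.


Protein in feed = 18.6 * 39/100 = 7.254 kg/day
TAN = protein * 0.092 = 7.254 * 0.092 = 0.667368 kg/day

0.667368 kg/day


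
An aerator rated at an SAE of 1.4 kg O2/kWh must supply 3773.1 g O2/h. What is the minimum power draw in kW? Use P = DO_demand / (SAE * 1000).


SAE in g O2/kWh = 1.4 * 1000 = 1400 g/kWh
P = DO_demand / SAE_g = 3773.1 / 1400 = 2.69507 kW

2.69507 kW


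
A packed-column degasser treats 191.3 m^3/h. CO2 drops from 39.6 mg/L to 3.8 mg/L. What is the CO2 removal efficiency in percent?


CO2_out / CO2_in = 3.8 / 39.6 = 0.095959596
Fraction remaining = 0.095959596
efficiency = (1 - 0.095959596) * 100 = 90.404 %

90.404 %


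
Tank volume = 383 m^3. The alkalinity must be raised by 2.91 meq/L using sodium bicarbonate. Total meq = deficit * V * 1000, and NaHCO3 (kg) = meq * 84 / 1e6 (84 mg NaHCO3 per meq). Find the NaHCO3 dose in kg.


Tank volume in L = 383 m^3 * 1000 = 383000 L
Total meq required = 2.91 meq/L * 383000 L = 1114530 meq
NaHCO3 mass = 1114530 meq * 84 mg/meq / 1e6 = 93.6205 kg

93.6205 kg


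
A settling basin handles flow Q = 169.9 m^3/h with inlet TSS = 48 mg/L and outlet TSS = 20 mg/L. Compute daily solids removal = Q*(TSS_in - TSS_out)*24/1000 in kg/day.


Concentration drop: TSS_in - TSS_out = 48 - 20 = 28 mg/L
Hourly solids removed = Q * dTSS = 169.9 m^3/h * 28 mg/L = 4757.2 g/h  (m^3/h * mg/L = g/h)
Daily solids removed = 4757.2 * 24 = 114172.8 g/day
Convert g to kg: 114172.8 / 1000 = 114.1728 kg/day

114.1728 kg/day


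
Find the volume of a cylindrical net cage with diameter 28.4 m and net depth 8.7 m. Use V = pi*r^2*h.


r = d/2 = 28.4/2 = 14.2 m
Base area = pi*r^2 = pi*14.2^2 = 633.47074 m^2
Volume = 633.47074 * 8.7 = 5511.2 m^3

5511.2 m^3


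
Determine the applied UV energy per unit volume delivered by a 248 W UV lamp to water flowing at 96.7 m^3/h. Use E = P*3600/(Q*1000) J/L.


Energy delivered per hour = 248 W * 3600 s = 892800 J/h
Volume treated per hour = 96.7 m^3/h * 1000 = 96700 L/h
dose = 892800 / 96700 = 9.23268 J/L

9.23268 J/L


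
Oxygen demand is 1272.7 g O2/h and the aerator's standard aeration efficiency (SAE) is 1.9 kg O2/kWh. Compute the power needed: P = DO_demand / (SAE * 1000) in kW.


SAE in g O2/kWh = 1.9 * 1000 = 1900 g/kWh
P = DO_demand / SAE_g = 1272.7 / 1900 = 0.669842 kW

0.669842 kW


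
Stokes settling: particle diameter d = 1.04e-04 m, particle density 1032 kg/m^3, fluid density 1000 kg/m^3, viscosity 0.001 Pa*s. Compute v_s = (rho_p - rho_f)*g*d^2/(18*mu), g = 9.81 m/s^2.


Density difference: rho_p - rho_f = 1032 - 1000 = 32 kg/m^3
d^2 = (1.04e-04)^2 = 1.0816e-08 m^2
Numerator = (rho_p - rho_f) * g * d^2 = 32 * 9.81 * 1.0816e-08 = 3.3953587e-06
Denominator = 18 * mu = 18 * 0.001 = 0.018
v_s = 3.3953587e-06 / 0.018 = 1.88631e-04 m/s
Check: Re = rho_f * v_s * d / mu = 1000 * 1.88631e-04 * 1.04e-04 / 0.001 = 0.0196 < 1, so Stokes' law applies.

1.88631e-04 m/s


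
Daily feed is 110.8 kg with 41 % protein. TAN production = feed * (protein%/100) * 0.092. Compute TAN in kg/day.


Protein in feed = 110.8 * 41/100 = 45.428 kg/day
TAN = protein * 0.092 = 45.428 * 0.092 = 4.179376 kg/day

4.179376 kg/day


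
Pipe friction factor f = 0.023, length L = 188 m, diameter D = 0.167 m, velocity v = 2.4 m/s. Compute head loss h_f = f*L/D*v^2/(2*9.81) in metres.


v^2 = 2.4^2 = 5.76 m^2/s^2
L/D = 188/0.167 = 1125.7485
h_f = f*(L/D)*v^2/(2g) = 0.023 * 1125.7485 * 5.76 / 19.62 = 7.60138 m

7.60138 m


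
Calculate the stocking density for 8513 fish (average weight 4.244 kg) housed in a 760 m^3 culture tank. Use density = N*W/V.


Total biomass = 8513 fish * 4.244 kg = 36129.172 kg
Density = total biomass / volume = 36129.172 / 760 = 47.5384 kg/m^3

47.5384 kg/m^3


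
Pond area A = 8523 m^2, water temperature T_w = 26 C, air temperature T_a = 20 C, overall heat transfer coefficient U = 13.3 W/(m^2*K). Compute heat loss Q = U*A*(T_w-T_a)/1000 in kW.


Temperature difference dT = 26 - 20 = 6 K
Heat loss (W) = U * A * dT = 13.3 * 8523 * 6 = 680135.4 W
Convert to kW: 680135.4 / 1000 = 680.1354 kW

680.1354 kW


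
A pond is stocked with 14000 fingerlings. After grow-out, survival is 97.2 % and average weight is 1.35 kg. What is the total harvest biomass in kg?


Survivors = 14000 * 97.2/100 = 13608 fish
Harvest biomass = survivors * W_f = 13608 * 1.35 = 18370.8 kg

18370.8 kg


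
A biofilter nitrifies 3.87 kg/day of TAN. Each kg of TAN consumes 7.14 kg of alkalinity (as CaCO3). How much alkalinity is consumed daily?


Alkalinity factor: 7.14 kg CaCO3 consumed per kg TAN nitrified
alk = 3.87 kg TAN * 7.14 = 27.6318 kg CaCO3/day

27.6318 kg CaCO3/day


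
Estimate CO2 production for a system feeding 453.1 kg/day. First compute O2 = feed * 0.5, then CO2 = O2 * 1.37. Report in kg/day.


O2 = 453.1 * 0.5 = 226.55
CO2 = 226.55 * 1.37 = 310.3735

310.3735 kg/day


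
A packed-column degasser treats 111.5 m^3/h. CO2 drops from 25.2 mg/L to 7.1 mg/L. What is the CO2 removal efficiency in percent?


CO2_out / CO2_in = 7.1 / 25.2 = 0.28174603
Fraction remaining = 0.28174603
efficiency = (1 - 0.28174603) * 100 = 71.8254 %

71.8254 %


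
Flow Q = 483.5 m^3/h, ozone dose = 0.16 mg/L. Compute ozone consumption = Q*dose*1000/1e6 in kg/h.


O3 demand (mg/h) = Q * dose * 1000 = 483.5 * 0.16 * 1000 = 77360 mg/h
Convert mg to kg: 77360 / 1e6 = 0.07736 kg/h

0.07736 kg/h


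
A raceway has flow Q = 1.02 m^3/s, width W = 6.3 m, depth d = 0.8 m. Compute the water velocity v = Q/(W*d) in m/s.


Cross-sectional area = W * d = 6.3 * 0.8 = 5.04 m^2
Velocity = Q / A = 1.02 / 5.04 = 0.202381 m/s

0.202381 m/s


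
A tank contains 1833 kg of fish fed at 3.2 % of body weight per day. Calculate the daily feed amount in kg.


Feeding rate fraction = 3.2% / 100 = 0.032
Daily feed = 1833 kg * 0.032 = 58.656 kg/day

58.656 kg/day


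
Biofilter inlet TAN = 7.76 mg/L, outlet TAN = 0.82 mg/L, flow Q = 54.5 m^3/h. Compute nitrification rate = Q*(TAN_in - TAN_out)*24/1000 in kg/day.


Concentration drop: TAN_in - TAN_out = 7.76 - 0.82 = 6.94 mg/L
Hourly TAN removed = Q * dTAN = 54.5 m^3/h * 6.94 mg/L = 378.23 g/h  (m^3/h * mg/L = g/h)
Daily TAN removed = 378.23 * 24 = 9077.52 g/day
Convert to kg/day: 9077.52 / 1000 = 9.07752 kg/day

9.07752 kg/day


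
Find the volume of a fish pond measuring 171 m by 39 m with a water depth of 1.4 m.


Base area = L * W = 171 * 39 = 6669 m^2
Volume = area * depth = 6669 * 1.4 = 9336.6 m^3

9336.6 m^3


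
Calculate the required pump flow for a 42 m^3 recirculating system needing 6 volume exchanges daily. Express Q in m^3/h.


Daily recirculation volume = 42 m^3 * 6 = 252 m^3/day
Flow rate Q = daily volume / 24 h = 252 / 24 = 10.5 m^3/h

10.5 m^3/h


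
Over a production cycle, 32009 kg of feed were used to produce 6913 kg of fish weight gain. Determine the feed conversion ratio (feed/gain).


FCR = feed consumed / weight gained
FCR = 32009 kg / 6913 kg = 4.63026

4.63026


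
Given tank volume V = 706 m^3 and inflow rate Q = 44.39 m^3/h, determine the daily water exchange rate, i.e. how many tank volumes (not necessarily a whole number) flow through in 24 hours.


Daily flow volume = 44.39 m^3/h * 24 h = 1065.36 m^3/day
Exchanges = daily flow / tank volume = 1065.36 / 706 = 1.50901 exchanges/day

1.50901 exchanges/day


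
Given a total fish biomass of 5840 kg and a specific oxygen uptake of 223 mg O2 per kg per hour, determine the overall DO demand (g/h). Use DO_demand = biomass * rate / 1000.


Total O2 consumption (mg/h) = 5840 kg * 223 mg/(kg*h) = 1302320 mg/h
Convert to g/h: 1302320 / 1000 = 1302.32 g/h

1302.32 g/h


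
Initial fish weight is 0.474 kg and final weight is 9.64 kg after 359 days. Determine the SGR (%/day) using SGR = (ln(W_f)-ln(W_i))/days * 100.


ln(W_f) = ln(9.64) = 2.2659211
ln(W_i) = ln(0.474) = -0.74654796
ln(W_f) - ln(W_i) = 2.2659211 - -0.74654796 = 3.0124691
SGR = 3.0124691 / 359 * 100 = 0.839128 %/day

0.839128 %/day


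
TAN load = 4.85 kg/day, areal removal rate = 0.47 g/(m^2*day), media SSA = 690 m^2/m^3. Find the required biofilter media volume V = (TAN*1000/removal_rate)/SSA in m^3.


A = 4.85*1000 / 0.47 = 10319.149 m^2
V = 10319.149 / 690 = 14.9553

14.9553 m^3


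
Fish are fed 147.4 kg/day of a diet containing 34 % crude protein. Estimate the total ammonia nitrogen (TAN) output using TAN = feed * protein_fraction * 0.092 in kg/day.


Protein in feed = 147.4 * 34/100 = 50.116 kg/day
TAN = protein * 0.092 = 50.116 * 0.092 = 4.610672 kg/day

4.610672 kg/day


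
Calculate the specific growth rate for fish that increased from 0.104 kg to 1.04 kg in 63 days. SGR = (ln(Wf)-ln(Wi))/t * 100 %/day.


ln(W_f) = ln(1.04) = 0.039220713
ln(W_i) = ln(0.104) = -2.2633644
ln(W_f) - ln(W_i) = 0.039220713 - -2.2633644 = 2.3025851
SGR = 2.3025851 / 63 * 100 = 3.6549 %/day

3.6549 %/day


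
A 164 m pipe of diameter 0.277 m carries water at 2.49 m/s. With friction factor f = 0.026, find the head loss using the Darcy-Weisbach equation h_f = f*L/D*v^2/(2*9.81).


v^2 = 2.49^2 = 6.2001 m^2/s^2
L/D = 164/0.277 = 592.05776
h_f = f*(L/D)*v^2/(2g) = 0.026 * 592.05776 * 6.2001 / 19.62 = 4.86449 m

4.86449 m


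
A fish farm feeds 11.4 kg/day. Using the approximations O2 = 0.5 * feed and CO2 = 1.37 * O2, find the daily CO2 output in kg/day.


O2 = 11.4 * 0.5 = 5.7
CO2 = 5.7 * 1.37 = 7.809

7.809 kg/day


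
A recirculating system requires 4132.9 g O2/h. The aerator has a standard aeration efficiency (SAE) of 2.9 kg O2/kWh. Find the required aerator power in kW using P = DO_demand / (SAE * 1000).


SAE in g O2/kWh = 2.9 * 1000 = 2900 g/kWh
P = DO_demand / SAE_g = 4132.9 / 2900 = 1.42514 kW

1.42514 kW


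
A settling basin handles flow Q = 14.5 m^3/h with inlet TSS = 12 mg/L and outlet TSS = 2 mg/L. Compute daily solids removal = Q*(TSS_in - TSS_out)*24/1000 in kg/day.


Concentration drop: TSS_in - TSS_out = 12 - 2 = 10 mg/L
Hourly solids removed = Q * dTSS = 14.5 m^3/h * 10 mg/L = 145 g/h  (m^3/h * mg/L = g/h)
Daily solids removed = 145 * 24 = 3480 g/day
Convert g to kg: 3480 / 1000 = 3.48 kg/day

3.48 kg/day


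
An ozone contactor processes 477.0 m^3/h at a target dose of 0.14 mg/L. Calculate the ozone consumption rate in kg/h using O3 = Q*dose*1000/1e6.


O3 demand (mg/h) = Q * dose * 1000 = 477.0 * 0.14 * 1000 = 66780 mg/h
Convert mg to kg: 66780 / 1e6 = 0.06678 kg/h

0.06678 kg/h


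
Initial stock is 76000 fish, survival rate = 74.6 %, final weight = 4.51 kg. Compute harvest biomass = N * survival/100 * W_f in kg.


Survivors = 76000 * 74.6/100 = 56696 fish
Harvest biomass = survivors * W_f = 56696 * 4.51 = 255698.96 kg

255698.96 kg


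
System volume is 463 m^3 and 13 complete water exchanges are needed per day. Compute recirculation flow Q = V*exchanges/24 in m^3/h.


Daily recirculation volume = 463 m^3 * 13 = 6019 m^3/day
Flow rate Q = daily volume / 24 h = 6019 / 24 = 250.792 m^3/h

250.792 m^3/h


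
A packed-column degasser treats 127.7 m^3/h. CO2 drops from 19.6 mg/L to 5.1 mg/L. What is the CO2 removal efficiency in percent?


CO2_out / CO2_in = 5.1 / 19.6 = 0.26020408
Fraction remaining = 0.26020408
efficiency = (1 - 0.26020408) * 100 = 73.9796 %

73.9796 %


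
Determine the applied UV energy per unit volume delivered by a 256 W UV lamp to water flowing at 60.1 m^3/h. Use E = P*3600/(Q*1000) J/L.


Energy delivered per hour = 256 W * 3600 s = 921600 J/h
Volume treated per hour = 60.1 m^3/h * 1000 = 60100 L/h
dose = 921600 / 60100 = 15.3344 J/L

15.3344 J/L


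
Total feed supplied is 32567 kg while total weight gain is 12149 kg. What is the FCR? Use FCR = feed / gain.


FCR = feed consumed / weight gained
FCR = 32567 kg / 12149 kg = 2.68063

2.68063


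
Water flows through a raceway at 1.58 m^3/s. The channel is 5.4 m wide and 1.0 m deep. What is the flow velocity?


Cross-sectional area = W * d = 5.4 * 1.0 = 5.4 m^2
Velocity = Q / A = 1.58 / 5.4 = 0.292593 m/s

0.292593 m/s


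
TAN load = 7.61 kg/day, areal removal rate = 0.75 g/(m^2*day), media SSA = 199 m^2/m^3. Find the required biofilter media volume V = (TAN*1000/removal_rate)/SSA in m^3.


A = 7.61*1000 / 0.75 = 10146.667 m^2
V = 10146.667 / 199 = 50.9883

50.9883 m^3


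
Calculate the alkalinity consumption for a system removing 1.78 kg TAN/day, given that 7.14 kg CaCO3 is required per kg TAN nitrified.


Alkalinity factor: 7.14 kg CaCO3 consumed per kg TAN nitrified
alk = 1.78 kg TAN * 7.14 = 12.7092 kg CaCO3/day

12.7092 kg CaCO3/day


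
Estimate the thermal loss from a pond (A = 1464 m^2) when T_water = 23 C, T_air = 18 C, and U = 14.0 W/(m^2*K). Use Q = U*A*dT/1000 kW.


Temperature difference dT = 23 - 18 = 5 K
Heat loss (W) = U * A * dT = 14.0 * 1464 * 5 = 102480 W
Convert to kW: 102480 / 1000 = 102.48 kW

102.48 kW


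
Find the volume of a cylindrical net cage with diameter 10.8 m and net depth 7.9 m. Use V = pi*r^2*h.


r = d/2 = 10.8/2 = 5.4 m
Base area = pi*r^2 = pi*5.4^2 = 91.608842 m^2
Volume = 91.608842 * 7.9 = 723.71 m^3

723.71 m^3


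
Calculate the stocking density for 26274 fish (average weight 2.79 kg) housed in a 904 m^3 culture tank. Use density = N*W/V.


Total biomass = 26274 fish * 2.79 kg = 73304.46 kg
Density = total biomass / volume = 73304.46 / 904 = 81.089 kg/m^3

81.089 kg/m^3


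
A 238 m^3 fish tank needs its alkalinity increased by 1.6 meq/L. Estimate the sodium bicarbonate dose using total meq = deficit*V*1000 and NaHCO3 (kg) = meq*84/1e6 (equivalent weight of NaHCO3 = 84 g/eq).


Tank volume in L = 238 m^3 * 1000 = 238000 L
Total meq required = 1.6 meq/L * 238000 L = 380800 meq
NaHCO3 mass = 380800 meq * 84 mg/meq / 1e6 = 31.9872 kg

31.9872 kg


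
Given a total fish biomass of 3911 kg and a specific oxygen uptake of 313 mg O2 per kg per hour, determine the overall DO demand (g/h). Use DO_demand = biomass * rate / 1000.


Total O2 consumption (mg/h) = 3911 kg * 313 mg/(kg*h) = 1224143 mg/h
Convert to g/h: 1224143 / 1000 = 1224.143 g/h

1224.143 g/h
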